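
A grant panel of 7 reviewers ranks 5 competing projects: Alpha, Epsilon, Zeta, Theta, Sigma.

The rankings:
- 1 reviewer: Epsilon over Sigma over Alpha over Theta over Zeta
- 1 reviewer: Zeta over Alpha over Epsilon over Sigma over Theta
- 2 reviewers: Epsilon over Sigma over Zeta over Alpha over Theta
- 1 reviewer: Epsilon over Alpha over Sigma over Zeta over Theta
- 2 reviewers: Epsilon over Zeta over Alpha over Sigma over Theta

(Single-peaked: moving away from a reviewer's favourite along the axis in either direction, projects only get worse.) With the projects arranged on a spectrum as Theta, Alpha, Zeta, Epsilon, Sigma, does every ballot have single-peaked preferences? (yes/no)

Axis positions: Theta=1, Alpha=2, Zeta=3, Epsilon=4, Sigma=5.
Ballot type 1: ranking walks positions 4-5-2-1-3; Alpha is ranked above Zeta even though Zeta lies between Alpha and the peak Epsilon on the axis — preferences dip and rise again. Not single-peaked.
Ballot type 2 (peak Zeta at position 3): ranking walks positions 3-2-4-5-1, expanding outward from the peak — single-peaked.
Ballot type 3 (peak Epsilon at position 4): ranking walks positions 4-5-3-2-1, expanding outward from the peak — single-peaked.
Ballot type 4: ranking walks positions 4-2-5-3-1; Alpha is ranked above Zeta even though Zeta lies between Alpha and the peak Epsilon on the axis — preferences dip and rise again. Not single-peaked.
Ballot type 5 (peak Epsilon at position 4): ranking walks positions 4-3-2-5-1, expanding outward from the peak — single-peaked.
Ballot type 1 violates single-peakedness, so the profile is not single-peaked on this axis.

no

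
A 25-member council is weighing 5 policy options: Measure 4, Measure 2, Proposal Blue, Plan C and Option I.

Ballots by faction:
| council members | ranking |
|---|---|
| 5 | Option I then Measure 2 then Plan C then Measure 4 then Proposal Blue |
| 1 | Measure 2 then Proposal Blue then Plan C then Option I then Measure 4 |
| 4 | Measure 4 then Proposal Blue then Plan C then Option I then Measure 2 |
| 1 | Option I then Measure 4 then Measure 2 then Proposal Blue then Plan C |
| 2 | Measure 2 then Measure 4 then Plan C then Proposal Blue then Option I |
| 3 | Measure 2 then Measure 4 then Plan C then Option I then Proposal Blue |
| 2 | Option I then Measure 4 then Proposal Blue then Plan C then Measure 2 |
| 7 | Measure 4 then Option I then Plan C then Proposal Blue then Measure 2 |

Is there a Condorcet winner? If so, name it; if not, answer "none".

Measure 4

Head-to-head results (25 council members):
Measure 4 vs Measure 2: Measure 4 preferred on 4+1+2+7 = 14 ballots; Measure 4 wins 14–11.
Measure 4 vs Proposal Blue: 24 for Measure 4, 1 for Proposal Blue — Measure 4 by 24–1.
Measure 4 vs Plan C: Measure 4 is ranked higher on 4+1+2+3+2+7 = 19 ballots, Plan C on 6. Measure 4 wins 19–6.
Measure 4 vs Option I: Measure 4 preferred on 4+2+3+7 = 16 ballots; Measure 4 wins 16–9.
Measure 2 vs Proposal Blue: Measure 2 preferred on 5+1+1+2+3 = 12 ballots; Proposal Blue wins 13–12.
Measure 2 vs Plan C: 12 to 13, Plan C.
Measure 2 vs Option I: 6 to 19, Option I.
Proposal Blue vs Plan C: 1+4+1+2 = 8 for Proposal Blue, 17 for Plan C — Plan C by 17–8.
Proposal Blue vs Option I: Proposal Blue is ranked higher on 1+4+2 = 7 ballots, Option I on 18. Option I wins 18–7.
Plan C vs Option I: 1+4+2+3 = 10 for Plan C, 15 for Option I — Option I by 15–10.
Measure 4 wins every pairwise contest, so Measure 4 is the Condorcet winner.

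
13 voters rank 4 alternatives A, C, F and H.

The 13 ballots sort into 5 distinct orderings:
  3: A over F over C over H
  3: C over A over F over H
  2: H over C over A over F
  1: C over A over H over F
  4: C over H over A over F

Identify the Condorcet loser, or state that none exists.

Head-to-head results (13 voters):
A vs C: A is ranked higher on 3 ballots, C on 10. C wins 10–3.
A–F: A 13–0.
A vs H: 3+3+1 = 7 for A, 6 for H — A by 7–6.
C vs F: C is ranked higher on 3+2+1+4 = 10 ballots, F on 3. C wins 10–3.
C–H: C 11–2.
F vs H: H, 7–6.
F is beaten in every head-to-head and is the Condorcet loser.

F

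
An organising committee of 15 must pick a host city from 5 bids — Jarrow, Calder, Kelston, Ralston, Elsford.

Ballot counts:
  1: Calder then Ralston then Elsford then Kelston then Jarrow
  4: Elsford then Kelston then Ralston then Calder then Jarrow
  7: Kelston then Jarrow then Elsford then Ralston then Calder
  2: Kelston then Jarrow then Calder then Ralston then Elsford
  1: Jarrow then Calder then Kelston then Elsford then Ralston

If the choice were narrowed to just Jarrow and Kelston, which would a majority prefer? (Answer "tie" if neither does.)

Kelston

Ballots ranking Jarrow above Kelston: 1.
Ballots ranking Kelston above Jarrow: 15 − 1 = 14.
Kelston wins the head-to-head 14–1.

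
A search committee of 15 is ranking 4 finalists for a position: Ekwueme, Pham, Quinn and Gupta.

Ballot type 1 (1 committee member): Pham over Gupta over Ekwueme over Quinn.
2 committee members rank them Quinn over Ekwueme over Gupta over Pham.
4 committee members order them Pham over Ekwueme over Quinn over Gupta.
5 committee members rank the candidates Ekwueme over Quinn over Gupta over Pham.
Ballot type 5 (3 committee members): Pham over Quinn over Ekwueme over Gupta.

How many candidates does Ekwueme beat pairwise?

2

Ekwueme against each rival (15 committee members):
Ekwueme vs Pham: Pham, 8–7.
Ekwueme vs Quinn: 1+4+5 = 10 for Ekwueme, 5 for Quinn — Ekwueme by 10–5.
Ekwueme vs Gupta: Ekwueme is ranked higher on 2+4+5+3 = 14 ballots, Gupta on 1. Ekwueme wins 14–1.
Ekwueme beats Quinn, Gupta; loses to Pham — 2 pairwise wins.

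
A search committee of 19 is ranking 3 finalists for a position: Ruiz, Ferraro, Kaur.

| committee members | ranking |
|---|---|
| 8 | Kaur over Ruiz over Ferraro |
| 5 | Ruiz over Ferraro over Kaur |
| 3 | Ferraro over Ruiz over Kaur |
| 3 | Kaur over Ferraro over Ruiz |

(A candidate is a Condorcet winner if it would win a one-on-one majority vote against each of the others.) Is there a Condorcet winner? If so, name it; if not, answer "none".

Check each pair by majority over 19 ballots:
Ruiz vs Ferraro: Ruiz, 13–6.
Ruiz vs Kaur: Kaur wins 11–8.
Ferraro–Kaur: Kaur 11–8.
Kaur beats each of Ruiz, Ferraro — Kaur is the Condorcet winner.

Kaur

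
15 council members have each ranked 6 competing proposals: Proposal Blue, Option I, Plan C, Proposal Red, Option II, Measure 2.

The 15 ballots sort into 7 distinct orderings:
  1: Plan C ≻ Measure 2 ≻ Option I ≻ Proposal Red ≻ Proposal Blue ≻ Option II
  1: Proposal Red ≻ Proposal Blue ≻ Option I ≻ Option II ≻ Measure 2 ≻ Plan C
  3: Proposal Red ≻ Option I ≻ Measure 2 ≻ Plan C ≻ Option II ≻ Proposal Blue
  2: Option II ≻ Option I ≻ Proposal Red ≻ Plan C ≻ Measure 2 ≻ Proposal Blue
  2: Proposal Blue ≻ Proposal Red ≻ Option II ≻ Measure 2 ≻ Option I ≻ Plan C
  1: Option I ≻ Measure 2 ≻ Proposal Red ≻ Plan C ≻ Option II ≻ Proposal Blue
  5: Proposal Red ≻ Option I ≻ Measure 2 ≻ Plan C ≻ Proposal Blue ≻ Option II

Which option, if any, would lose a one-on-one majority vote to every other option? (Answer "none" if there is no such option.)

Head-to-head results (15 council members):
Proposal Blue vs Option I: Option I, 12–3.
Proposal Blue vs Plan C: Plan C, 12–3.
Proposal Blue vs Proposal Red: Proposal Red wins 13–2.
Proposal Blue vs Option II: Proposal Blue wins 9–6.
Proposal Blue vs Measure 2: Proposal Blue is ranked higher on 1+2 = 3 ballots, Measure 2 on 12. Measure 2 wins 12–3.
Option I–Plan C: Option I 14–1.
Option I vs Proposal Red: 1+2+1 = 4 for Option I, 11 for Proposal Red — Proposal Red by 11–4.
Option I–Option II: Option I 11–4.
Option I vs Measure 2: Option I is ranked higher on 1+3+2+1+5 = 12 ballots, Measure 2 on 3. Option I wins 12–3.
Plan C–Proposal Red: Proposal Red 14–1.
Plan C vs Option II: 1+3+1+5 = 10 for Plan C, 5 for Option II — Plan C by 10–5.
Plan C vs Measure 2: Measure 2, 12–3.
Proposal Red vs Option II: Proposal Red is ranked higher on 1+1+3+2+1+5 = 13 ballots, Option II on 2. Proposal Red wins 13–2.
Proposal Red vs Measure 2: 1+3+2+2+5 = 13 for Proposal Red, 2 for Measure 2 — Proposal Red by 13–2.
Option II vs Measure 2: 5 to 10, Measure 2.
Option II is beaten in every head-to-head and is the Condorcet loser.

Option II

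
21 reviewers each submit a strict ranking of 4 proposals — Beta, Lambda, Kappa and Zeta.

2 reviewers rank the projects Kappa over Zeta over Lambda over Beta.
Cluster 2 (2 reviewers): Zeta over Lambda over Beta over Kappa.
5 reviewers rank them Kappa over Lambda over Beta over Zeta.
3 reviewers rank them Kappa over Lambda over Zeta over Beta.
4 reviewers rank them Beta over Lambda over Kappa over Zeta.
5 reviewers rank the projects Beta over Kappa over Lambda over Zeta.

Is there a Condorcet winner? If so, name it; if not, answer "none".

none

Head-to-head results (21 reviewers):
Beta vs Lambda: 9 to 12, Lambda.
Beta vs Kappa: Beta is ranked higher on 2+4+5 = 11 ballots, Kappa on 10. Beta wins 11–10.
Beta vs Zeta: Beta preferred on 5+4+5 = 14 ballots; Beta wins 14–7.
Lambda vs Kappa: 6 to 15, Kappa.
Lambda vs Zeta: Lambda is ranked higher on 5+3+4+5 = 17 ballots, Zeta on 4. Lambda wins 17–4.
Kappa vs Zeta: Kappa is ranked higher on 2+5+3+4+5 = 19 ballots, Zeta on 2. Kappa wins 19–2.
Each project drops at least one matchup (Beta loses to Lambda; Lambda loses to Kappa; Kappa loses to Beta; Zeta loses to Beta); the cycle Beta beats Kappa beats Lambda beats Beta rules out a Condorcet winner.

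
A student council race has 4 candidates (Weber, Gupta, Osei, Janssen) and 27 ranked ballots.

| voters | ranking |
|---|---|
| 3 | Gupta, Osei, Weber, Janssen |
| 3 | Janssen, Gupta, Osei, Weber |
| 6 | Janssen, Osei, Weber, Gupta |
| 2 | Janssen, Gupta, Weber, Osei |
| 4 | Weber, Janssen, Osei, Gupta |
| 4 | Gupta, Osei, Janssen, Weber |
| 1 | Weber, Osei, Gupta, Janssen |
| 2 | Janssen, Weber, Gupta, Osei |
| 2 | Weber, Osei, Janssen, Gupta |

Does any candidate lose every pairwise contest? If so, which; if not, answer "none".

Pairwise majorities:
Weber vs Gupta: 6+4+1+2+2 = 15 for Weber, 12 for Gupta — Weber by 15–12.
Weber–Osei: Osei 16–11.
Weber vs Janssen: Janssen wins 17–10.
Gupta vs Osei: Gupta wins 14–13.
Gupta vs Janssen: 8 to 19, Janssen.
Osei vs Janssen: Osei is ranked higher on 3+4+1+2 = 10 ballots, Janssen on 17. Janssen wins 17–10.
Each candidate has at least one pairwise win (Weber beats Gupta; Gupta beats Osei; Osei beats Weber; Janssen beats Weber) — no Condorcet loser.

none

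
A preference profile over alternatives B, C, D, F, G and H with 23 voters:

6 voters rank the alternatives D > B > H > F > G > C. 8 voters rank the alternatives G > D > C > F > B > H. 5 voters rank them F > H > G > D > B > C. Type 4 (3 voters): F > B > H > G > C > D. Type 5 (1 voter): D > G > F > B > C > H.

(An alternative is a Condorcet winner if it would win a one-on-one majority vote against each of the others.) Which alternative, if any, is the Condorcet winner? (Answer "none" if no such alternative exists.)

none

Check each pair by majority over 23 ballots:
B vs C: B wins 15–8.
B vs D: D, 20–3.
B–F: F 17–6.
B vs G: G, 14–9.
B vs H: B wins 18–5.
C–D: D 20–3.
C–F: F 15–8.
C vs G: G, 23–0.
C vs H: H wins 14–9.
D vs F: D wins 15–8.
D vs G: G wins 16–7.
D vs H: D, 15–8.
F vs G: F, 14–9.
F vs H: F wins 17–6.
G vs H: H, 14–9.
Every alternative loses at least once (B loses to D; C loses to B; D loses to G; F loses to D; G loses to F; H loses to B). The majority relation contains the cycle B > H > G > B, so there is no Condorcet winner.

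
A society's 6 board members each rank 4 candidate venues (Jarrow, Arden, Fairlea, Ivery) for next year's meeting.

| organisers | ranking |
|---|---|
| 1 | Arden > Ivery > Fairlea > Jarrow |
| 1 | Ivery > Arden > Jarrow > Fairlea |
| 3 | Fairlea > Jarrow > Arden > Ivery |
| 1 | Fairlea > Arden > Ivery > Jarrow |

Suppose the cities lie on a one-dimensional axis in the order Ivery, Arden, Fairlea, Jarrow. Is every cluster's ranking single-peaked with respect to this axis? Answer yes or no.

Axis positions: Ivery=1, Arden=2, Fairlea=3, Jarrow=4.
Cluster 1 (peak Arden at position 2): ranking walks positions 2-1-3-4, expanding outward from the peak — single-peaked.
Cluster 2: ranking walks positions 1-2-4-3; Jarrow is ranked above Fairlea even though Fairlea lies between Jarrow and the peak Ivery on the axis — preferences dip and rise again. Not single-peaked.
Cluster 3 (peak Fairlea at position 3): ranking walks positions 3-4-2-1, expanding outward from the peak — single-peaked.
Cluster 4 (peak Fairlea at position 3): ranking walks positions 3-2-1-4, expanding outward from the peak — single-peaked.
Cluster 2 violates single-peakedness, so the profile is not single-peaked on this axis.

no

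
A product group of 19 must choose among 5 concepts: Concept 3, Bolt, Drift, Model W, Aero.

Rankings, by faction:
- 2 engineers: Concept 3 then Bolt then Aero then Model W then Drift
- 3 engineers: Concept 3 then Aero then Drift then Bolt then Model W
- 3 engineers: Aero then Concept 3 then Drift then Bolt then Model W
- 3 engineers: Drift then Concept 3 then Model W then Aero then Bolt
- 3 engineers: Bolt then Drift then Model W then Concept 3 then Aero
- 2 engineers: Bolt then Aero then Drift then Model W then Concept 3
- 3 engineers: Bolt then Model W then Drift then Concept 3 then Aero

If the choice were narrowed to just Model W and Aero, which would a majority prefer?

Ballots ranking Model W above Aero: 3 + 3 + 3 = 9.
Ballots ranking Aero above Model W: 19 − 9 = 10.
Aero wins the head-to-head 10–9.

Aero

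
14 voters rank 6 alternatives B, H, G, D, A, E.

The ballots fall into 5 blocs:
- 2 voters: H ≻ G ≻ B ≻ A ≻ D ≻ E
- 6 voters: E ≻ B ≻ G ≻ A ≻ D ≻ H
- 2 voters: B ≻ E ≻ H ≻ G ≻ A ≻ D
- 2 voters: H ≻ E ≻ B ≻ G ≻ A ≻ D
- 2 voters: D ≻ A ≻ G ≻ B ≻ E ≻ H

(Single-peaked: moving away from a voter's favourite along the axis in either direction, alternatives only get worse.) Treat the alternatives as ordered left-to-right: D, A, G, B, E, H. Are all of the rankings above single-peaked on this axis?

Axis positions: D=1, A=2, G=3, B=4, E=5, H=6.
Bloc 1: ranking walks positions 6-3-4-2-1-5; G is ranked above E even though E lies between G and the peak H on the axis — preferences dip and rise again. Not single-peaked.
Bloc 2 (peak E at position 5): ranking walks positions 5-4-3-2-1-6, expanding outward from the peak — single-peaked.
Bloc 3 (peak B at position 4): ranking walks positions 4-5-6-3-2-1, expanding outward from the peak — single-peaked.
Bloc 4 (peak H at position 6): ranking walks positions 6-5-4-3-2-1, expanding outward from the peak — single-peaked.
Bloc 5 (peak D at position 1): ranking walks positions 1-2-3-4-5-6, expanding outward from the peak — single-peaked.
Bloc 1 violates single-peakedness, so the profile is not single-peaked on this axis.

no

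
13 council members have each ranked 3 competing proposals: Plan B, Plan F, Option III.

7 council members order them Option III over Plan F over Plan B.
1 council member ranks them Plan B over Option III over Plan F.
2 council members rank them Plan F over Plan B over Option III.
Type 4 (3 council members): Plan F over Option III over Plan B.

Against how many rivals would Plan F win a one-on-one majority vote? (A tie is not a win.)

1

Plan F against each rival (13 council members):
Plan F vs Plan B: Plan F, 12–1.
Plan F vs Option III: 2+3 = 5 for Plan F, 8 for Option III — Option III by 8–5.
Plan F beats Plan B; loses to Option III — 1 pairwise win.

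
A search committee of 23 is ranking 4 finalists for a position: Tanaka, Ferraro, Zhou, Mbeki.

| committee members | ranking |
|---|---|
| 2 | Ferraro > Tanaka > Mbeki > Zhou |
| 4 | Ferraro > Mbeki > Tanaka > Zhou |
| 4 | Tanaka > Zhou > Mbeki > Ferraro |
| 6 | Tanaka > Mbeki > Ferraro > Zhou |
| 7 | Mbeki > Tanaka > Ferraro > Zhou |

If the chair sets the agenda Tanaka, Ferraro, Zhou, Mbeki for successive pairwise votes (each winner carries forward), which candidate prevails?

Round 1: Tanaka vs Ferraro — 17–6, Tanaka advances.
Round 2: Tanaka vs Zhou — 23–0, Tanaka advances.
Round 3: Tanaka vs Mbeki — 12–11, Tanaka advances.
The agenda winner is Tanaka.

Tanaka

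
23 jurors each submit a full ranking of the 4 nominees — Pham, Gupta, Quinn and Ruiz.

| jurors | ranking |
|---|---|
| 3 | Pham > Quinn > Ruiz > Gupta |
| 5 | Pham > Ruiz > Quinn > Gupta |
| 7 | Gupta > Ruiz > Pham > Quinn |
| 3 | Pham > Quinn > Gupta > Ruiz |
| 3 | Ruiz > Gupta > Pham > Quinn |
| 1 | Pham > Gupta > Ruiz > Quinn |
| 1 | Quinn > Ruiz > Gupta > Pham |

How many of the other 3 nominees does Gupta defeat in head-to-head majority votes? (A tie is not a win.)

Gupta against each rival (23 jurors):
Gupta vs Pham: Gupta is ranked higher on 7+3+1 = 11 ballots, Pham on 12. Pham wins 12–11.
Gupta vs Quinn: 11 to 12, Quinn.
Gupta vs Ruiz: Ruiz wins 12–11.
Gupta beats no one; loses to Pham, Quinn, Ruiz — 0 pairwise wins.

0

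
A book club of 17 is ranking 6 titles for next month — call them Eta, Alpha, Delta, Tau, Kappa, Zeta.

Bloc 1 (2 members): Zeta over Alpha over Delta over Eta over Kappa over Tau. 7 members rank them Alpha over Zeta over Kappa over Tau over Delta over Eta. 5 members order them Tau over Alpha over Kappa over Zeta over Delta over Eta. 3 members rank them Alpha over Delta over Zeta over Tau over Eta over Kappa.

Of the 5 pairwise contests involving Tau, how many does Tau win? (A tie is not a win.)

2

Tau against each rival (17 members):
Tau vs Eta: Tau wins 15–2.
Tau–Alpha: Alpha 12–5.
Tau vs Delta: 7+5 = 12 for Tau, 5 for Delta — Tau by 12–5.
Tau vs Kappa: 5+3 = 8 for Tau, 9 for Kappa — Kappa by 9–8.
Tau–Zeta: Zeta 12–5.
Tau beats Eta, Delta; loses to Alpha, Kappa, Zeta — 2 pairwise wins.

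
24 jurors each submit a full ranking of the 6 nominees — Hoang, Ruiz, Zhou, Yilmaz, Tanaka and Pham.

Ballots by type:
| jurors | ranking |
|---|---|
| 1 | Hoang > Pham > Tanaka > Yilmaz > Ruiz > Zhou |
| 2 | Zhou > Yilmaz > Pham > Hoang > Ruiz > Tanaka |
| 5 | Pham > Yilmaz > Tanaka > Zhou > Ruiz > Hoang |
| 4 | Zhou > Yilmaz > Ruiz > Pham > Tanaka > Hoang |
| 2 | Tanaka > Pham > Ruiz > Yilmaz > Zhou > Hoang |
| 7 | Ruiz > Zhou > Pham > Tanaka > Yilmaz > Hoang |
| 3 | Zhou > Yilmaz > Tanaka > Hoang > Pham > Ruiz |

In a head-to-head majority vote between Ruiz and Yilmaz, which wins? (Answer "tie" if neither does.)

Ballots ranking Ruiz above Yilmaz: 2 + 7 = 9.
Ballots ranking Yilmaz above Ruiz: 24 − 9 = 15.
Yilmaz wins the head-to-head 15–9.

Yilmaz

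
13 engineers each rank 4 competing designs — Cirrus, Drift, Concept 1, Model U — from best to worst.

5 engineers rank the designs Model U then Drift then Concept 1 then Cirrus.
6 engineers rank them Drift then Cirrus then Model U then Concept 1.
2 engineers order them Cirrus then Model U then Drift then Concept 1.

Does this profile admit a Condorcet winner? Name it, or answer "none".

none

Check each pair by majority over 13 ballots:
Cirrus vs Drift: 2 for Cirrus, 11 for Drift — Drift by 11–2.
Cirrus vs Concept 1: Cirrus is ranked higher on 6+2 = 8 ballots, Concept 1 on 5. Cirrus wins 8–5.
Cirrus vs Model U: Cirrus wins 8–5.
Drift vs Concept 1: Drift is ranked higher on 5+6+2 = 13 ballots, Concept 1 on 0. Drift wins 13–0.
Drift vs Model U: Model U wins 7–6.
Concept 1 vs Model U: 0 to 13, Model U.
No design is unbeaten: Cirrus loses to Drift; Drift loses to Model U; Concept 1 loses to Cirrus; Model U loses to Cirrus. In particular Cirrus > Model U > Drift > Cirrus is a majority cycle — no Condorcet winner exists.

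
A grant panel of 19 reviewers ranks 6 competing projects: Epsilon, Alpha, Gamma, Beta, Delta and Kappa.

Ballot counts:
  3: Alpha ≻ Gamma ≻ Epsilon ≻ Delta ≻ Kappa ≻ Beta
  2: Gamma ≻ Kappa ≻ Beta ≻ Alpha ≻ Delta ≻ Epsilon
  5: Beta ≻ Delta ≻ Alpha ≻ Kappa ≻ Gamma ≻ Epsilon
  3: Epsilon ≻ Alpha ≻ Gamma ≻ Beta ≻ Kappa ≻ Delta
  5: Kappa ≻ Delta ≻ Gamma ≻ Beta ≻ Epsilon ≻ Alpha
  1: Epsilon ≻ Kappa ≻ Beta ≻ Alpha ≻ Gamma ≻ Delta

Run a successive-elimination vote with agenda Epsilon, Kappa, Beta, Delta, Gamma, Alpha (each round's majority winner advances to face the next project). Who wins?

Alpha

Round 1: Epsilon vs Kappa — 7–12, Kappa advances.
Round 2: Kappa vs Beta — 11–8, Kappa advances.
Round 3: Kappa vs Delta — 11–8, Kappa advances.
Round 4: Kappa vs Gamma — 11–8, Kappa advances.
Round 5: Kappa vs Alpha — 8–11, Alpha advances.
The agenda winner is Alpha.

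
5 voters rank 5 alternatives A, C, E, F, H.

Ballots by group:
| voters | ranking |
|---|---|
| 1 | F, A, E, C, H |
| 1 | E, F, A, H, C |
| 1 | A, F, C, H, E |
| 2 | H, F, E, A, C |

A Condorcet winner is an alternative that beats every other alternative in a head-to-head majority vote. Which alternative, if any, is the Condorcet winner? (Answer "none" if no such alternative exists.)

Pairwise majorities:
A vs C: A, 5–0.
A vs E: E, 3–2.
A vs F: F, 4–1.
A vs H: A wins 3–2.
C vs E: E, 4–1.
C–F: F 5–0.
C–H: H 3–2.
E–F: F 4–1.
E–H: H 3–2.
F–H: F 3–2.
F wins every pairwise contest, so F is the Condorcet winner.

F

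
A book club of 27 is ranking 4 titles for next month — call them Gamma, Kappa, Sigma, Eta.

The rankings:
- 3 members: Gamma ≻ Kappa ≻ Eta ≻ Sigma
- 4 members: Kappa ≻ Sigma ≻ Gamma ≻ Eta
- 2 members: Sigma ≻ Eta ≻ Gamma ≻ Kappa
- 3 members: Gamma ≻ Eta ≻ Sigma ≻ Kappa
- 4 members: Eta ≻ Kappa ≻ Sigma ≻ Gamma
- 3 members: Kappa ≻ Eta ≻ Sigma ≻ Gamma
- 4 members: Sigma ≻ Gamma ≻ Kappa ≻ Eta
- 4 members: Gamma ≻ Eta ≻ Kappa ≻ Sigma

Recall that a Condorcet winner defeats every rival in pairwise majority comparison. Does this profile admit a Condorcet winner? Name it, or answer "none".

Head-to-head results (27 members):
Gamma vs Kappa: Gamma preferred on 3+2+3+4+4 = 16 ballots; Gamma wins 16–11.
Gamma vs Sigma: 3+3+4 = 10 for Gamma, 17 for Sigma — Sigma by 17–10.
Gamma vs Eta: Gamma is ranked higher on 3+4+3+4+4 = 18 ballots, Eta on 9. Gamma wins 18–9.
Kappa vs Sigma: Kappa preferred on 3+4+4+3+4 = 18 ballots; Kappa wins 18–9.
Kappa vs Eta: Kappa preferred on 3+4+3+4 = 14 ballots; Kappa wins 14–13.
Sigma vs Eta: Eta, 17–10.
Each book drops at least one matchup (Gamma loses to Sigma; Kappa loses to Gamma; Sigma loses to Kappa; Eta loses to Gamma); the cycle Gamma beats Kappa beats Sigma beats Gamma rules out a Condorcet winner.

none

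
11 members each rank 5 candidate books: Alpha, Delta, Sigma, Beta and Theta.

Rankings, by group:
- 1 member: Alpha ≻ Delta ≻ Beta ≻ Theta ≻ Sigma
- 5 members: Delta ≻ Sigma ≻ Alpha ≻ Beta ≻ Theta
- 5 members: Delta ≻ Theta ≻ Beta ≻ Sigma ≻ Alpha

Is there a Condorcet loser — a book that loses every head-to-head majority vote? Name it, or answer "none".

Head-to-head results (11 members):
Alpha vs Delta: Delta, 10–1.
Alpha vs Sigma: Alpha is ranked higher on 1 ballot, Sigma on 10. Sigma wins 10–1.
Alpha vs Beta: Alpha preferred on 1+5 = 6 ballots; Alpha wins 6–5.
Alpha vs Theta: Alpha wins 6–5.
Delta vs Sigma: 1+5+5 = 11 for Delta, 0 for Sigma — Delta by 11–0.
Delta–Beta: Delta 11–0.
Delta–Theta: Delta 11–0.
Sigma vs Beta: 5 to 6, Beta.
Sigma vs Theta: Sigma preferred on 5 ballots; Theta wins 6–5.
Beta vs Theta: 1+5 = 6 for Beta, 5 for Theta — Beta by 6–5.
Every book wins at least one matchup (Alpha beats Beta; Delta beats Alpha; Sigma beats Alpha; Beta beats Sigma; Theta beats Sigma), so there is no Condorcet loser.

none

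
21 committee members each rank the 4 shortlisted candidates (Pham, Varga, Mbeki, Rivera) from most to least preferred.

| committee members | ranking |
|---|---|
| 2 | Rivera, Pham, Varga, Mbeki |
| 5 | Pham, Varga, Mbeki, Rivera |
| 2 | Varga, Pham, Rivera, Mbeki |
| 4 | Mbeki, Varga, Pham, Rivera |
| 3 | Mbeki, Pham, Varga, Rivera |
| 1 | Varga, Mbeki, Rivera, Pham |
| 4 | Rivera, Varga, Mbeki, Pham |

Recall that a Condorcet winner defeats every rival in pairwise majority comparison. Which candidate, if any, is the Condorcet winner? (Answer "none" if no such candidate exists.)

Varga

Pairwise majorities:
Pham vs Varga: Pham is ranked higher on 2+5+3 = 10 ballots, Varga on 11. Varga wins 11–10.
Pham vs Mbeki: Pham is ranked higher on 2+5+2 = 9 ballots, Mbeki on 12. Mbeki wins 12–9.
Pham vs Rivera: 5+2+4+3 = 14 for Pham, 7 for Rivera — Pham by 14–7.
Varga vs Mbeki: 2+5+2+1+4 = 14 for Varga, 7 for Mbeki — Varga by 14–7.
Varga vs Rivera: 5+2+4+3+1 = 15 for Varga, 6 for Rivera — Varga by 15–6.
Mbeki vs Rivera: 13 to 8, Mbeki.
Varga beats each of Pham, Mbeki, Rivera — Varga is the Condorcet winner.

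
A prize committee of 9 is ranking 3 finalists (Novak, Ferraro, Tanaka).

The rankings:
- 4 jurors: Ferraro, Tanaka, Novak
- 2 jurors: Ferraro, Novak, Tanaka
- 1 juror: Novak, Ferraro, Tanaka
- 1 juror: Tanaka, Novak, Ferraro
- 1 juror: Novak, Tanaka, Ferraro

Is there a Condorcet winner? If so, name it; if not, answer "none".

Ferraro

Check each pair by majority over 9 ballots:
Novak–Ferraro: Ferraro 6–3.
Novak–Tanaka: Tanaka 5–4.
Ferraro vs Tanaka: Ferraro, 7–2.
Ferraro beats each of Novak, Tanaka — Ferraro is the Condorcet winner.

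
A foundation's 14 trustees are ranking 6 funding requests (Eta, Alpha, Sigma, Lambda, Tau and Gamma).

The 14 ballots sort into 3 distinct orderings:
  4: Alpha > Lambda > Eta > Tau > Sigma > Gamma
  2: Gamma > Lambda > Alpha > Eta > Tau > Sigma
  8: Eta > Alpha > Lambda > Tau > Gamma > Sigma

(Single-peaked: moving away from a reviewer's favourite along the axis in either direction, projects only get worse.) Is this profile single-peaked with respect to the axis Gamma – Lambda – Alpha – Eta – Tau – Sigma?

Axis positions: Gamma=1, Lambda=2, Alpha=3, Eta=4, Tau=5, Sigma=6.
Ballot type 1 (peak Alpha at position 3): ranking walks positions 3-2-4-5-6-1, expanding outward from the peak — single-peaked.
Ballot type 2 (peak Gamma at position 1): ranking walks positions 1-2-3-4-5-6, expanding outward from the peak — single-peaked.
Ballot type 3 (peak Eta at position 4): ranking walks positions 4-3-2-5-1-6, expanding outward from the peak — single-peaked.
Every ranking is single-peaked on this axis.

yes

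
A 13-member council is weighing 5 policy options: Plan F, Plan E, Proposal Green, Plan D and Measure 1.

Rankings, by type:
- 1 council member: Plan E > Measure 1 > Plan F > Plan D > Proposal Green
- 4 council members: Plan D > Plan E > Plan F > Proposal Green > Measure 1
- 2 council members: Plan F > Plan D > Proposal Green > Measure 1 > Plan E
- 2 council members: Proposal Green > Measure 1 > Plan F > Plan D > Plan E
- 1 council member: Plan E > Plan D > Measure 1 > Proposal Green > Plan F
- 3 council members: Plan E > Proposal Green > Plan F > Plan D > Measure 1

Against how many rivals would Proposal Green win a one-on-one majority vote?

1

Proposal Green against each rival (13 council members):
Proposal Green–Plan F: Plan F 7–6.
Proposal Green vs Plan E: Plan E wins 9–4.
Proposal Green vs Plan D: Proposal Green preferred on 2+3 = 5 ballots; Plan D wins 8–5.
Proposal Green–Measure 1: Proposal Green 11–2.
Proposal Green beats Measure 1; loses to Plan F, Plan E, Plan D — 1 pairwise win.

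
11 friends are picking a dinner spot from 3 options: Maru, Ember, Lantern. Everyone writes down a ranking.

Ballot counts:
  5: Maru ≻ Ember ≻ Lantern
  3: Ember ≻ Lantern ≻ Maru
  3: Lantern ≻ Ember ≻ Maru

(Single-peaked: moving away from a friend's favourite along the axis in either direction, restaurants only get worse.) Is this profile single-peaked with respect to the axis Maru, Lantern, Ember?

no

Axis positions: Maru=1, Lantern=2, Ember=3.
Faction 1: ranking walks positions 1-3-2; Ember is ranked above Lantern even though Lantern lies between Ember and the peak Maru on the axis — preferences dip and rise again. Not single-peaked.
Faction 2 (peak Ember at position 3): ranking walks positions 3-2-1, expanding outward from the peak — single-peaked.
Faction 3 (peak Lantern at position 2): ranking walks positions 2-3-1, expanding outward from the peak — single-peaked.
Faction 1 violates single-peakedness, so the profile is not single-peaked on this axis.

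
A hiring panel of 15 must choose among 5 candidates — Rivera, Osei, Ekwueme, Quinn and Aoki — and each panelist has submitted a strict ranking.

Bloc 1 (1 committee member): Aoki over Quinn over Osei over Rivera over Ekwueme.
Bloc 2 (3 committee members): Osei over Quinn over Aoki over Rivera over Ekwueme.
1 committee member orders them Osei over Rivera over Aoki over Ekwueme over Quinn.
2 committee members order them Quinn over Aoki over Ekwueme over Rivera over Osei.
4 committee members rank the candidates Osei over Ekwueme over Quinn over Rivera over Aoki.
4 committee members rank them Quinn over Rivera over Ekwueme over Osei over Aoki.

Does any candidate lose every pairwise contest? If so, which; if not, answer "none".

Head-to-head results (15 committee members):
Rivera vs Osei: Osei wins 9–6.
Rivera vs Ekwueme: Rivera is ranked higher on 1+3+1+4 = 9 ballots, Ekwueme on 6. Rivera wins 9–6.
Rivera vs Quinn: 1 to 14, Quinn.
Rivera vs Aoki: Rivera preferred on 1+4+4 = 9 ballots; Rivera wins 9–6.
Osei vs Ekwueme: Osei wins 9–6.
Osei–Quinn: Osei 8–7.
Osei vs Aoki: Osei is ranked higher on 3+1+4+4 = 12 ballots, Aoki on 3. Osei wins 12–3.
Ekwueme vs Quinn: 5 to 10, Quinn.
Ekwueme–Aoki: Ekwueme 8–7.
Quinn vs Aoki: 3+2+4+4 = 13 for Quinn, 2 for Aoki — Quinn by 13–2.
Aoki is beaten in every head-to-head and is the Condorcet loser.

Aoki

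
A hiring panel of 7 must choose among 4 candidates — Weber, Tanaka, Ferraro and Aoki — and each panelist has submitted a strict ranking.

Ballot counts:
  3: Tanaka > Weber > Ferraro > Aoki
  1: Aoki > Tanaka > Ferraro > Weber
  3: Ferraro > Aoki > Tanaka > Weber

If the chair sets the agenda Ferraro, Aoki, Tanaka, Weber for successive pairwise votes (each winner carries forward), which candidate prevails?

Tanaka

Round 1: Ferraro vs Aoki — 6–1, Ferraro advances.
Round 2: Ferraro vs Tanaka — 3–4, Tanaka advances.
Round 3: Tanaka vs Weber — 7–0, Tanaka advances.
Tanaka survives the agenda.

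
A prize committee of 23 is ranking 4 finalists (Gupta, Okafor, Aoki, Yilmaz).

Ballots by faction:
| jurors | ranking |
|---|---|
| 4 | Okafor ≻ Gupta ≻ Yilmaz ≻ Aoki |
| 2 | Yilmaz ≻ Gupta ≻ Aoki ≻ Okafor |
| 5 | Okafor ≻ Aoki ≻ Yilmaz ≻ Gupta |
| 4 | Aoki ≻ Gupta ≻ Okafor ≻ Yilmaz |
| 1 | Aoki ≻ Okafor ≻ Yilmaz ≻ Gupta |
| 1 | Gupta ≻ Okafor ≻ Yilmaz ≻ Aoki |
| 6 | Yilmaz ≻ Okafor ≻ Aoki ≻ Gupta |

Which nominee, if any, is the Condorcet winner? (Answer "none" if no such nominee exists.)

Okafor

Pairwise majorities:
Gupta vs Okafor: 7 to 16, Okafor.
Gupta–Aoki: Aoki 16–7.
Gupta vs Yilmaz: Gupta is ranked higher on 4+4+1 = 9 ballots, Yilmaz on 14. Yilmaz wins 14–9.
Okafor vs Aoki: Okafor preferred on 4+5+1+6 = 16 ballots; Okafor wins 16–7.
Okafor vs Yilmaz: 15 to 8, Okafor.
Aoki–Yilmaz: Yilmaz 13–10.
Okafor wins every pairwise contest, so Okafor is the Condorcet winner.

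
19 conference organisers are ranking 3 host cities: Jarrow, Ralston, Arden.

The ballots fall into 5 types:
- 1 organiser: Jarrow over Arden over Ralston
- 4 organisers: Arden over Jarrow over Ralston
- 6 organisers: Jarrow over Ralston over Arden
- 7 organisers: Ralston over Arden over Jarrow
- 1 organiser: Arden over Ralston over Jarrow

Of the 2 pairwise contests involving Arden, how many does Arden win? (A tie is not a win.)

Arden against each rival (19 organisers):
Arden vs Jarrow: Arden, 12–7.
Arden vs Ralston: Ralston, 13–6.
Arden beats Jarrow; loses to Ralston — 1 pairwise win.

1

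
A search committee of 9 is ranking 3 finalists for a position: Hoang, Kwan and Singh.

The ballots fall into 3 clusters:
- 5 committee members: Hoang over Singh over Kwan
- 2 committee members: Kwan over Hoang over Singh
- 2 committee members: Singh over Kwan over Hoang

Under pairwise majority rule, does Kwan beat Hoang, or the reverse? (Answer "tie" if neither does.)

Ballots ranking Kwan above Hoang: 2 + 2 = 4.
Ballots ranking Hoang above Kwan: 9 − 4 = 5.
Hoang wins the head-to-head 5–4.

Hoang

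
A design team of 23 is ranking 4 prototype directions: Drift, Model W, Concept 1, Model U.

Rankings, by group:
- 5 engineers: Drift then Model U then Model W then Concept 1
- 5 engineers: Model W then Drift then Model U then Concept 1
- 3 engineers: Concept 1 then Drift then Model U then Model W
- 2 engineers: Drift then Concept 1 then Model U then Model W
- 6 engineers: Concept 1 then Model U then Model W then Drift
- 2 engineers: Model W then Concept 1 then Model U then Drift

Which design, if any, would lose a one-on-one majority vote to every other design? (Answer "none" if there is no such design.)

none

Head-to-head results (23 engineers):
Drift vs Model W: 10 to 13, Model W.
Drift vs Concept 1: Drift, 12–11.
Drift–Model U: Drift 15–8.
Model W–Concept 1: Model W 12–11.
Model W vs Model U: Model W preferred on 5+2 = 7 ballots; Model U wins 16–7.
Concept 1 vs Model U: Concept 1 is ranked higher on 3+2+6+2 = 13 ballots, Model U on 10. Concept 1 wins 13–10.
Each design has at least one pairwise win (Drift beats Concept 1; Model W beats Drift; Concept 1 beats Model U; Model U beats Model W) — no Condorcet loser.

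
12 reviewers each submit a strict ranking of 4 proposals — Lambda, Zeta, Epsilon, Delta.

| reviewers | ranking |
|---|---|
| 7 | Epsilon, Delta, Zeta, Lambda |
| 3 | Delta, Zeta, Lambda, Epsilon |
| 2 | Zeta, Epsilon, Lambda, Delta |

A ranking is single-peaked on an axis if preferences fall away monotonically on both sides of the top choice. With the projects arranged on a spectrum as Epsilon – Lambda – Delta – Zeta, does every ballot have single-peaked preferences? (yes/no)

Axis positions: Epsilon=1, Lambda=2, Delta=3, Zeta=4.
Cluster 1: ranking walks positions 1-3-4-2; Delta is ranked above Lambda even though Lambda lies between Delta and the peak Epsilon on the axis — preferences dip and rise again. Not single-peaked.
Cluster 2 (peak Delta at position 3): ranking walks positions 3-4-2-1, expanding outward from the peak — single-peaked.
Cluster 3: ranking walks positions 4-1-2-3; Epsilon is ranked above Delta even though Delta lies between Epsilon and the peak Zeta on the axis — preferences dip and rise again. Not single-peaked.
Cluster 1 violates single-peakedness, so the profile is not single-peaked on this axis.

no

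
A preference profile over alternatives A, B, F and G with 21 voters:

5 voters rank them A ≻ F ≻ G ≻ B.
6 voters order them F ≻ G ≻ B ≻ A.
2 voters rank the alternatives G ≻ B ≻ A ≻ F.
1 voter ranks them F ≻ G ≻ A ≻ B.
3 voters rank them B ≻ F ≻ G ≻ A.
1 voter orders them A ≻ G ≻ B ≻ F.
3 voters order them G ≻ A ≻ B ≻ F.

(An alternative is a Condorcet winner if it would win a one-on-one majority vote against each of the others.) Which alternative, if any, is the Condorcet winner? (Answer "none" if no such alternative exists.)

none

Check each pair by majority over 21 ballots:
A vs B: A preferred on 5+1+1+3 = 10 ballots; B wins 11–10.
A vs F: A preferred on 5+2+1+3 = 11 ballots; A wins 11–10.
A vs G: A is ranked higher on 5+1 = 6 ballots, G on 15. G wins 15–6.
B vs F: 2+3+1+3 = 9 for B, 12 for F — F by 12–9.
B vs G: 3 to 18, G.
F vs G: 5+6+1+3 = 15 for F, 6 for G — F by 15–6.
No alternative is unbeaten: A loses to B; B loses to F; F loses to A; G loses to F. In particular A → F → B → A is a majority cycle — no Condorcet winner exists.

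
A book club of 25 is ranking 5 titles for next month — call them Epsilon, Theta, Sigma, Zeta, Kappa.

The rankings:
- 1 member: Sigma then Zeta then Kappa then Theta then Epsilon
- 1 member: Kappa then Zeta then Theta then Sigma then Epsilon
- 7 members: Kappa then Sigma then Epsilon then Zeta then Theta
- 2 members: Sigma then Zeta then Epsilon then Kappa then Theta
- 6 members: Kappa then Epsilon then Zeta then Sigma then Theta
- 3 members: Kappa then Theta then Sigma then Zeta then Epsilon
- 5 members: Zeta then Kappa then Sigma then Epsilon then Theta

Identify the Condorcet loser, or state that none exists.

Theta

Head-to-head results (25 members):
Epsilon vs Theta: Epsilon is ranked higher on 7+2+6+5 = 20 ballots, Theta on 5. Epsilon wins 20–5.
Epsilon vs Sigma: Sigma wins 19–6.
Epsilon vs Zeta: Epsilon is ranked higher on 7+6 = 13 ballots, Zeta on 12. Epsilon wins 13–12.
Epsilon vs Kappa: Epsilon is ranked higher on 2 ballots, Kappa on 23. Kappa wins 23–2.
Theta vs Sigma: Theta is ranked higher on 1+3 = 4 ballots, Sigma on 21. Sigma wins 21–4.
Theta vs Zeta: 3 to 22, Zeta.
Theta–Kappa: Kappa 25–0.
Sigma vs Zeta: Sigma, 13–12.
Sigma vs Kappa: 1+2 = 3 for Sigma, 22 for Kappa — Kappa by 22–3.
Zeta–Kappa: Kappa 17–8.
Theta is beaten in every head-to-head and is the Condorcet loser.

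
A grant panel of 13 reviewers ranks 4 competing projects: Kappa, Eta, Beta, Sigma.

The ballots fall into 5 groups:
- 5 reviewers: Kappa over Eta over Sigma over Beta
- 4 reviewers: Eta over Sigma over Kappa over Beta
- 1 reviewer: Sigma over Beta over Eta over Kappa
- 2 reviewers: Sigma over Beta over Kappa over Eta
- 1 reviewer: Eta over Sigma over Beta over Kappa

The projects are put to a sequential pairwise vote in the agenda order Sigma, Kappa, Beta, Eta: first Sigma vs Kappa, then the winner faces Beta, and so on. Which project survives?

Eta

Round 1: Sigma vs Kappa — 8–5, Sigma advances.
Round 2: Sigma vs Beta — 13–0, Sigma advances.
Round 3: Sigma vs Eta — 3–10, Eta advances.
The agenda winner is Eta.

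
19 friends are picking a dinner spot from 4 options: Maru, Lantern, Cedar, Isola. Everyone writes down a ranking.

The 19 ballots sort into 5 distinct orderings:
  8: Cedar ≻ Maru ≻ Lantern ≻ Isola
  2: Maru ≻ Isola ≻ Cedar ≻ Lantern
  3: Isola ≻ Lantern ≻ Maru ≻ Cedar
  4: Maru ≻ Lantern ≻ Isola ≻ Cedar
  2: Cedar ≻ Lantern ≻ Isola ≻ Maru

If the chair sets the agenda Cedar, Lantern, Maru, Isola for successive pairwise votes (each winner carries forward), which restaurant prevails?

Cedar

Round 1: Cedar vs Lantern — 12–7, Cedar advances.
Round 2: Cedar vs Maru — 10–9, Cedar advances.
Round 3: Cedar vs Isola — 10–9, Cedar advances.
Cedar survives the agenda.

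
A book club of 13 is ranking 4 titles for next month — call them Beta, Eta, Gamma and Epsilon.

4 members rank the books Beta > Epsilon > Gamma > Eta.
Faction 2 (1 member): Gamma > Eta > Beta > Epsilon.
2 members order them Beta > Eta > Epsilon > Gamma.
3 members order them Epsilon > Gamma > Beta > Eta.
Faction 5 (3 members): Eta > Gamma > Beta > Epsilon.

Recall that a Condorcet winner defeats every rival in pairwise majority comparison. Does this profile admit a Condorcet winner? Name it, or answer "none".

none

Check each pair by majority over 13 ballots:
Beta vs Eta: Beta preferred on 4+2+3 = 9 ballots; Beta wins 9–4.
Beta vs Gamma: Beta is ranked higher on 4+2 = 6 ballots, Gamma on 7. Gamma wins 7–6.
Beta vs Epsilon: Beta, 10–3.
Eta vs Gamma: Eta is ranked higher on 2+3 = 5 ballots, Gamma on 8. Gamma wins 8–5.
Eta vs Epsilon: Epsilon wins 7–6.
Gamma vs Epsilon: Epsilon wins 9–4.
Each book drops at least one matchup (Beta loses to Gamma; Eta loses to Beta; Gamma loses to Epsilon; Epsilon loses to Beta); the cycle Beta > Epsilon > Gamma > Beta rules out a Condorcet winner.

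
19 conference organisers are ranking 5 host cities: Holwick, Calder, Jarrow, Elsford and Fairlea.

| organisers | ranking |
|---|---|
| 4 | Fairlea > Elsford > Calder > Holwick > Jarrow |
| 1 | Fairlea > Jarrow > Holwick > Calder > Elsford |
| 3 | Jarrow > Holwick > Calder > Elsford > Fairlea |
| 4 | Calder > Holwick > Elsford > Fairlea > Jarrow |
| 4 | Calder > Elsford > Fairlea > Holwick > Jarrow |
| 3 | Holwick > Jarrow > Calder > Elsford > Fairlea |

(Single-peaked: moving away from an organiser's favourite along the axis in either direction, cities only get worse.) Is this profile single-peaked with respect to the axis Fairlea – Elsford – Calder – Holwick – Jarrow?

Axis positions: Fairlea=1, Elsford=2, Calder=3, Holwick=4, Jarrow=5.
Ballot type 1 (peak Fairlea at position 1): ranking walks positions 1-2-3-4-5, expanding outward from the peak — single-peaked.
Ballot type 2: ranking walks positions 1-5-4-3-2; Jarrow is ranked above Elsford even though Elsford lies between Jarrow and the peak Fairlea on the axis — preferences dip and rise again. Not single-peaked.
Ballot type 3 (peak Jarrow at position 5): ranking walks positions 5-4-3-2-1, expanding outward from the peak — single-peaked.
Ballot type 4 (peak Calder at position 3): ranking walks positions 3-4-2-1-5, expanding outward from the peak — single-peaked.
Ballot type 5 (peak Calder at position 3): ranking walks positions 3-2-1-4-5, expanding outward from the peak — single-peaked.
Ballot type 6 (peak Holwick at position 4): ranking walks positions 4-5-3-2-1, expanding outward from the peak — single-peaked.
Ballot type 2 violates single-peakedness, so the profile is not single-peaked on this axis.

no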